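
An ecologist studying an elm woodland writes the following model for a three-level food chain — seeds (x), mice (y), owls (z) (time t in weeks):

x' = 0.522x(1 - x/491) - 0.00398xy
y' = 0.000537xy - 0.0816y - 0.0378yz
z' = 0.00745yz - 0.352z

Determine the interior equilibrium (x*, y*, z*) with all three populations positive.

x* ≈ 314, y* ≈ 47.2, z* ≈ 2.3

From dz/dt = 0: 0.00745y* = 0.352, so y* = 47.2.
From dx/dt = 0: 0.522(1 - x*/491) = 0.00398·47.2, giving x* = 491·(1 - 0.36) = 314.
From dy/dt = 0: 0.000537·314 - 0.0816 = 0.0378z*, so z* = 0.0871/0.0378 = 2.3.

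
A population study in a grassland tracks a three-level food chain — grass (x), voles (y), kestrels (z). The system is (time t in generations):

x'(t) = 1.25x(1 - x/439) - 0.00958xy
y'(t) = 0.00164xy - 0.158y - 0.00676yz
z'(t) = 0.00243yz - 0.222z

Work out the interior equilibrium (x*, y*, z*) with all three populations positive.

x* ≈ 132, y* ≈ 91.4, z* ≈ 8.56

From dz/dt = 0: 0.00243y* = 0.222, so y* = 91.4.
From dx/dt = 0: 1.25(1 - x*/439) = 0.00958·91.4, giving x* = 439·(1 - 0.7) = 132.
From dy/dt = 0: 0.00164·132 - 0.158 = 0.00676z*, so z* = 0.0579/0.00676 = 8.56.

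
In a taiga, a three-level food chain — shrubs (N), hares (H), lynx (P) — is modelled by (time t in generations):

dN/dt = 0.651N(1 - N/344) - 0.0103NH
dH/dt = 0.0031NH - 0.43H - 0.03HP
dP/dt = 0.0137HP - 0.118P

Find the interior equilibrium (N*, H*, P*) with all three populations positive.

N* ≈ 297, H* ≈ 8.61, P* ≈ 16.4

From dP/dt = 0: 0.0137H* = 0.118, so H* = 8.61.
From dN/dt = 0: 0.651(1 - N*/344) = 0.0103·8.61, giving N* = 344·(1 - 0.136) = 297.
From dH/dt = 0: 0.0031·297 - 0.43 = 0.03P*, so P* = 0.491/0.03 = 16.4.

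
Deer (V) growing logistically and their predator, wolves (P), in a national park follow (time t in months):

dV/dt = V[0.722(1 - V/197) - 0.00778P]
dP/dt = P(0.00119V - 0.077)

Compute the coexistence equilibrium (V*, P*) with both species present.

From dP/dt = 0 with P > 0: 0.00119V* = 0.077, so V* = 64.7.
Substitute into dV/dt = 0: 0.722(1 - 64.7/197) = 0.00778P*.
The bracket is 0.672, giving P* = 0.485/0.00778 = 62.3.

V* ≈ 64.7, P* ≈ 62.3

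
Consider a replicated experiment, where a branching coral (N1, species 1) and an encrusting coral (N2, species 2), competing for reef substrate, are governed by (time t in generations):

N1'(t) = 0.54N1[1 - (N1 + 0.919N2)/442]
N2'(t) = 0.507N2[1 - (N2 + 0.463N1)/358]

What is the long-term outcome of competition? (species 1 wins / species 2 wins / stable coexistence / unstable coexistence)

Compare the nullcline intercepts: K1/α12 = 442/0.919 = 481 > K2 = 358; K2/α21 = 358/0.463 = 773 > K1 = 442.
Since both inequalities hold, each species can invade when rare, so the interior equilibrium is stable.

stable coexistence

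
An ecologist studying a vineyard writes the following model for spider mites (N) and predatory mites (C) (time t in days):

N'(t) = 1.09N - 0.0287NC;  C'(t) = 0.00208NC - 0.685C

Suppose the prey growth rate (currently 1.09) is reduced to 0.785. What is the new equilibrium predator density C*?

C* ≈ 27.4

At the interior fixed point, setting dN/dt = 0 with N > 0 fixes C* = (prey growth rate)/(NC coefficient) — independent of the other coefficients.
With the change, C* = 0.785/0.0287 = 27.4; it falls from 38.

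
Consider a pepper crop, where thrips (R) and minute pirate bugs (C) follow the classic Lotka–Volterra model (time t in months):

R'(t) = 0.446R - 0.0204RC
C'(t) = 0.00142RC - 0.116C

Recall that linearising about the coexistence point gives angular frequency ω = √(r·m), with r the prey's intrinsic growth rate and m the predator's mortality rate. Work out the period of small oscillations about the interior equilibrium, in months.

Here r = 0.446 and m = 0.116, so r·m = 0.0517.
ω = √0.0517 = 0.227 per month, hence T = 2π/ω ≈ 27.6 months.

T ≈ 27.6 months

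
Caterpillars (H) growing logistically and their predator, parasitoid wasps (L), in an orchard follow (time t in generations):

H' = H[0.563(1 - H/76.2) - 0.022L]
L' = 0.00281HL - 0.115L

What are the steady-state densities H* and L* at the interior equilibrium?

H* ≈ 40.9, L* ≈ 11.8

From dL/dt = 0 with L > 0: 0.00281H* = 0.115, so H* = 40.9.
Substitute into dH/dt = 0: 0.563(1 - 40.9/76.2) = 0.022L*.
The bracket is 0.463, giving L* = 0.261/0.022 = 11.8.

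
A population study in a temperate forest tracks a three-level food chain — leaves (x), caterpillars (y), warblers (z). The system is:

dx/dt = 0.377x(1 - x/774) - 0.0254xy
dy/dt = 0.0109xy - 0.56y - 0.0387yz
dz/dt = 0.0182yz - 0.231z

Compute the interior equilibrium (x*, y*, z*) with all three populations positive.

From dz/dt = 0: 0.0182y* = 0.231, so y* = 12.7.
From dx/dt = 0: 0.377(1 - x*/774) = 0.0254·12.7, giving x* = 774·(1 - 0.855) = 112.
From dy/dt = 0: 0.0109·112 - 0.56 = 0.0387z*, so z* = 0.662/0.0387 = 17.1.

x* ≈ 112, y* ≈ 12.7, z* ≈ 17.1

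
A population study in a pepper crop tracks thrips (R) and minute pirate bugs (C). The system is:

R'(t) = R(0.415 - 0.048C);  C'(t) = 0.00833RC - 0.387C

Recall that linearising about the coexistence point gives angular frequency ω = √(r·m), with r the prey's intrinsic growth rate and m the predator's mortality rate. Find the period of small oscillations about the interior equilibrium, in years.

Here r = 0.415 and m = 0.387, so r·m = 0.161.
ω = √0.161 = 0.401 per year, hence T = 2π/ω ≈ 15.7 years.

T ≈ 15.7 years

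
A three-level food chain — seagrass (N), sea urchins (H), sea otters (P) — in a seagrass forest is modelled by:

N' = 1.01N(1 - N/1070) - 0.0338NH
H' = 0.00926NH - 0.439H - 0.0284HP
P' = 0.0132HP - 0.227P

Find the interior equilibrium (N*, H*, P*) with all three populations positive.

From dP/dt = 0: 0.0132H* = 0.227, so H* = 17.2.
From dN/dt = 0: 1.01(1 - N*/1070) = 0.0338·17.2, giving N* = 1070·(1 - 0.576) = 454.
From dH/dt = 0: 0.00926·454 - 0.439 = 0.0284P*, so P* = 3.77/0.0284 = 133.

N* ≈ 454, H* ≈ 17.2, P* ≈ 133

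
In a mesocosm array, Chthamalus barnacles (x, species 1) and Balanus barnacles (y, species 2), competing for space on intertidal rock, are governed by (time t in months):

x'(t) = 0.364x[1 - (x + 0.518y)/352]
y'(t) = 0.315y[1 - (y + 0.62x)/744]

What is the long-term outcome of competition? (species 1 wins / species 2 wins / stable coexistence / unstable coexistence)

Compare the nullcline intercepts: K1/α12 = 352/0.518 = 680 < K2 = 744; K2/α21 = 744/0.62 = 1200 > K1 = 352.
Since the inequalities point opposite ways, species 2 can invade but species 1 cannot.

species 2 excludes species 1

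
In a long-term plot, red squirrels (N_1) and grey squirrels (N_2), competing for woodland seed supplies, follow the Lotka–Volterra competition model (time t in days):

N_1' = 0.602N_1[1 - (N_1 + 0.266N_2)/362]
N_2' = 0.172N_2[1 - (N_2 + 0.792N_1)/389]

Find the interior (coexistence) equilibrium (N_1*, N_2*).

Setting both brackets to zero gives the nullclines N_1 + 0.266N_2 = 362 and 0.792N_1 + N_2 = 389.
Substituting N_2 = 389 - 0.792N_1 into the first: N_1(1 - 0.266·0.792) = 362 - 0.266·389.
So N_1* = 259/0.789 = 328, and then N_2* = 389 - 0.792·328 = 130.

N_1* ≈ 328, N_2* ≈ 130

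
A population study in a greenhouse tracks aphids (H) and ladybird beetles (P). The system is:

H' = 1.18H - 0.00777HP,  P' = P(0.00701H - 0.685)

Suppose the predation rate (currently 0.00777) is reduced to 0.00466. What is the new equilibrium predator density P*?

At the interior fixed point, setting dH/dt = 0 with H > 0 fixes P* = (prey growth rate)/(HP coefficient) — independent of the other coefficients.
With the change, P* = 1.18/0.00466 = 253; it rises from 152.

P* ≈ 253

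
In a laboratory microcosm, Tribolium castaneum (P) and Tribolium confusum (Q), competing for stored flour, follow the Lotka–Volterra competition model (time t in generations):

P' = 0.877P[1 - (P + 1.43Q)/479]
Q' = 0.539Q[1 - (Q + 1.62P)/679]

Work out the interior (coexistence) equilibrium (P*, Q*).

Setting both brackets to zero gives the nullclines P + 1.43Q = 479 and 1.62P + Q = 679.
Substituting Q = 679 - 1.62P into the first: P(1 - 1.43·1.62) = 479 - 1.43·679.
So P* = -492/-1.32 = 374, and then Q* = 679 - 1.62·374 = 73.7.

P* ≈ 374, Q* ≈ 73.7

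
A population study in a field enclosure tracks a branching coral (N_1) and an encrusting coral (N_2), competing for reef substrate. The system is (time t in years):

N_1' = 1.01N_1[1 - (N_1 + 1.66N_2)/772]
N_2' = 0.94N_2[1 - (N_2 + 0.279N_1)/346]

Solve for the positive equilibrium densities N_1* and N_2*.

N_1* ≈ 368, N_2* ≈ 243

Setting both brackets to zero gives the nullclines N_1 + 1.66N_2 = 772 and 0.279N_1 + N_2 = 346.
Substituting N_2 = 346 - 0.279N_1 into the first: N_1(1 - 1.66·0.279) = 772 - 1.66·346.
So N_1* = 198/0.537 = 368, and then N_2* = 346 - 0.279·368 = 243.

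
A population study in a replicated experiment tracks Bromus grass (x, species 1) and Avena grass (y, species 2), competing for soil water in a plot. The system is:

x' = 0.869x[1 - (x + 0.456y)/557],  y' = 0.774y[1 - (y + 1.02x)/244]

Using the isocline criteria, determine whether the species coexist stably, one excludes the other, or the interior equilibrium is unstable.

species 1 excludes species 2

Compare the nullcline intercepts: K1/α12 = 557/0.456 = 1220 > K2 = 244; K2/α21 = 244/1.02 = 239 < K1 = 557.
Since the inequalities point opposite ways, species 1 can invade but species 2 cannot.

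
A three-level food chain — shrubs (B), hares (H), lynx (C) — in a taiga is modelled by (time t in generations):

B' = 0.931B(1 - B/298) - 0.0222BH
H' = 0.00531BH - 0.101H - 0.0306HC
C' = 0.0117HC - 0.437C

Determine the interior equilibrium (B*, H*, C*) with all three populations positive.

B* ≈ 32.6, H* ≈ 37.4, C* ≈ 2.35

From dC/dt = 0: 0.0117H* = 0.437, so H* = 37.4.
From dB/dt = 0: 0.931(1 - B*/298) = 0.0222·37.4, giving B* = 298·(1 - 0.891) = 32.6.
From dH/dt = 0: 0.00531·32.6 - 0.101 = 0.0306C*, so C* = 0.0721/0.0306 = 2.35.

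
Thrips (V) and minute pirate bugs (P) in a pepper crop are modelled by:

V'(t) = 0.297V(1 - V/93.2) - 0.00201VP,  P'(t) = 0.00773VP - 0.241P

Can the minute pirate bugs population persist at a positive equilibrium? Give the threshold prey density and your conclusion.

Threshold V = 31.2; K > 31.2, so yes, the predator persists.

The predator equation gives dP/dt > 0 only when V > 0.241/0.00773 = 31.2.
Without the predator, V → K = 93.2. Since 93.2 > 31.2, the predator can invade and persist.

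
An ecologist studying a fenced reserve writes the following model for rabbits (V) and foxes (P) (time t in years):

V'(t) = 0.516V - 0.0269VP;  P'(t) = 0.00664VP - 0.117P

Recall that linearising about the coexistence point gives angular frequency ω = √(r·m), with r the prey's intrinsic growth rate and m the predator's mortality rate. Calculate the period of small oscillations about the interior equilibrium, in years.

Here r = 0.516 and m = 0.117, so r·m = 0.0604.
ω = √0.0604 = 0.246 per year, hence T = 2π/ω ≈ 25.6 years.

T ≈ 25.6 years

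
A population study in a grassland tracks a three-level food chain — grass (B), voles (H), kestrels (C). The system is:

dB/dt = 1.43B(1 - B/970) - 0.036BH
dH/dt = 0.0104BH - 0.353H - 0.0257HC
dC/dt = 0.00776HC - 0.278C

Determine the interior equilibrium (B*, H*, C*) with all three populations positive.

B* ≈ 95.2, H* ≈ 35.8, C* ≈ 24.8

From dC/dt = 0: 0.00776H* = 0.278, so H* = 35.8.
From dB/dt = 0: 1.43(1 - B*/970) = 0.036·35.8, giving B* = 970·(1 - 0.902) = 95.2.
From dH/dt = 0: 0.0104·95.2 - 0.353 = 0.0257C*, so C* = 0.637/0.0257 = 24.8.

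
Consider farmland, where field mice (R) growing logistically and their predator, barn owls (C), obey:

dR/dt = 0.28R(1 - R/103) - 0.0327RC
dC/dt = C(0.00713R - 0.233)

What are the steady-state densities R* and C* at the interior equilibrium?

R* ≈ 32.7, C* ≈ 5.85

From dC/dt = 0 with C > 0: 0.00713R* = 0.233, so R* = 32.7.
Substitute into dR/dt = 0: 0.28(1 - 32.7/103) = 0.0327C*.
The bracket is 0.683, giving C* = 0.191/0.0327 = 5.85.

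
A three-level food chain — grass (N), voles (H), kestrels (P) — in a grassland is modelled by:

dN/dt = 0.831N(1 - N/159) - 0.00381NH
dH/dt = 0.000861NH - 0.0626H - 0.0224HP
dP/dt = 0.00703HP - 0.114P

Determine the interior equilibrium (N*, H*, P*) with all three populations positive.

From dP/dt = 0: 0.00703H* = 0.114, so H* = 16.2.
From dN/dt = 0: 0.831(1 - N*/159) = 0.00381·16.2, giving N* = 159·(1 - 0.0743) = 147.
From dH/dt = 0: 0.000861·147 - 0.0626 = 0.0224P*, so P* = 0.0641/0.0224 = 2.86.

N* ≈ 147, H* ≈ 16.2, P* ≈ 2.86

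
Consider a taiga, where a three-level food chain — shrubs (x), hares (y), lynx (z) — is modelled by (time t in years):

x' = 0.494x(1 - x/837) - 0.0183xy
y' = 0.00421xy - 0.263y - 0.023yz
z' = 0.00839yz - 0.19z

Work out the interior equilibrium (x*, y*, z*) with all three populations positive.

x* ≈ 135, y* ≈ 22.6, z* ≈ 13.2

From dz/dt = 0: 0.00839y* = 0.19, so y* = 22.6.
From dx/dt = 0: 0.494(1 - x*/837) = 0.0183·22.6, giving x* = 837·(1 - 0.839) = 135.
From dy/dt = 0: 0.00421·135 - 0.263 = 0.023z*, so z* = 0.305/0.023 = 13.2.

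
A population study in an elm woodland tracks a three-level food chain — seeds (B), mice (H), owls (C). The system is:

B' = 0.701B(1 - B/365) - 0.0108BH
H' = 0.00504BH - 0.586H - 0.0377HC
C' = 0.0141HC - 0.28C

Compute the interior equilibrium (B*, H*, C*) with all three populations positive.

B* ≈ 253, H* ≈ 19.9, C* ≈ 18.3

From dC/dt = 0: 0.0141H* = 0.28, so H* = 19.9.
From dB/dt = 0: 0.701(1 - B*/365) = 0.0108·19.9, giving B* = 365·(1 - 0.306) = 253.
From dH/dt = 0: 0.00504·253 - 0.586 = 0.0377C*, so C* = 0.691/0.0377 = 18.3.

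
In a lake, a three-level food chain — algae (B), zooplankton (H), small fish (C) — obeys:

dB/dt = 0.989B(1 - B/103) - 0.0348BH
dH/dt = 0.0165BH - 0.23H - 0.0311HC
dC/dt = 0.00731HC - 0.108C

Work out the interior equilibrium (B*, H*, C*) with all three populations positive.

B* ≈ 49.5, H* ≈ 14.8, C* ≈ 18.8

From dC/dt = 0: 0.00731H* = 0.108, so H* = 14.8.
From dB/dt = 0: 0.989(1 - B*/103) = 0.0348·14.8, giving B* = 103·(1 - 0.52) = 49.5.
From dH/dt = 0: 0.0165·49.5 - 0.23 = 0.0311C*, so C* = 0.586/0.0311 = 18.8.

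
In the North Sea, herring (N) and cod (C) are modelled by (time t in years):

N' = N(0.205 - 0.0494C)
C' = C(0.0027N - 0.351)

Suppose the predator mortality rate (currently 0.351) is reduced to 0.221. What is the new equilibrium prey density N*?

At the interior fixed point, setting dC/dt = 0 with C > 0 fixes N* = (predator death rate)/(NC coefficient) — independent of the other coefficients.
With the change, N* = 0.221/0.0027 = 81.9; it falls from 130.

N* ≈ 81.9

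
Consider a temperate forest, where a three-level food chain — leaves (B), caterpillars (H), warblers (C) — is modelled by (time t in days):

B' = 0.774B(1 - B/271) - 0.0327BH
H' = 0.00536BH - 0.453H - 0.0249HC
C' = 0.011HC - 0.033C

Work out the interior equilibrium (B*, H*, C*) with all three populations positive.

B* ≈ 237, H* ≈ 3, C* ≈ 32.7

From dC/dt = 0: 0.011H* = 0.033, so H* = 3.
From dB/dt = 0: 0.774(1 - B*/271) = 0.0327·3, giving B* = 271·(1 - 0.127) = 237.
From dH/dt = 0: 0.00536·237 - 0.453 = 0.0249C*, so C* = 0.815/0.0249 = 32.7.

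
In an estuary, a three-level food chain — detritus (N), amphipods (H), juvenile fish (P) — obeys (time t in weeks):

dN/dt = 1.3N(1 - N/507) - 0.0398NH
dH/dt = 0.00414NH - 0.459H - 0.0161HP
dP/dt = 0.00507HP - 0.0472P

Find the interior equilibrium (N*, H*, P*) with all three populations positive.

N* ≈ 362, H* ≈ 9.31, P* ≈ 64.7

From dP/dt = 0: 0.00507H* = 0.0472, so H* = 9.31.
From dN/dt = 0: 1.3(1 - N*/507) = 0.0398·9.31, giving N* = 507·(1 - 0.285) = 362.
From dH/dt = 0: 0.00414·362 - 0.459 = 0.0161P*, so P* = 1.04/0.0161 = 64.7.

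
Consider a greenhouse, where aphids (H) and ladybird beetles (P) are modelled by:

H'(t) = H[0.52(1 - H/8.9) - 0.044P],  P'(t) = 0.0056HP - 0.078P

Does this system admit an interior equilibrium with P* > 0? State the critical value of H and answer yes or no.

Threshold H = 13.9; K < 13.9, so no, the predator goes extinct.

The predator equation gives dP/dt > 0 only when H > 0.078/0.0056 = 13.9.
Without the predator, H → K = 8.9. Since 8.9 < 13.9, the predator cannot invade.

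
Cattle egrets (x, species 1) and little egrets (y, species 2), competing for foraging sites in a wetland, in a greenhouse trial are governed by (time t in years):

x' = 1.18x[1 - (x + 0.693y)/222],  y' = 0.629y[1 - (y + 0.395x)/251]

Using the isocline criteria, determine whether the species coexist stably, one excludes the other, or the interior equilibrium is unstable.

Compare the nullcline intercepts: K1/α12 = 222/0.693 = 320 > K2 = 251; K2/α21 = 251/0.395 = 635 > K1 = 222.
Since both inequalities hold, each species can invade when rare, so the interior equilibrium is stable.

stable coexistence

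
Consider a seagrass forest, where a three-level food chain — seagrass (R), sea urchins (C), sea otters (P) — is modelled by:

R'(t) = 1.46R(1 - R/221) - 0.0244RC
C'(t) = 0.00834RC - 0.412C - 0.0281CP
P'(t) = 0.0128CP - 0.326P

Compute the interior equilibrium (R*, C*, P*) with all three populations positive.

R* ≈ 127, C* ≈ 25.5, P* ≈ 23

From dP/dt = 0: 0.0128C* = 0.326, so C* = 25.5.
From dR/dt = 0: 1.46(1 - R*/221) = 0.0244·25.5, giving R* = 221·(1 - 0.426) = 127.
From dC/dt = 0: 0.00834·127 - 0.412 = 0.0281P*, so P* = 0.647/0.0281 = 23.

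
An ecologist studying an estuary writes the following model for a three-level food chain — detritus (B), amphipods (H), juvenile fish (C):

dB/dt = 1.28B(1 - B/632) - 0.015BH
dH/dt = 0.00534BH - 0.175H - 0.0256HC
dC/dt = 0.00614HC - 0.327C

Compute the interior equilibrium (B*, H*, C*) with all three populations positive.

B* ≈ 238, H* ≈ 53.3, C* ≈ 42.7

From dC/dt = 0: 0.00614H* = 0.327, so H* = 53.3.
From dB/dt = 0: 1.28(1 - B*/632) = 0.015·53.3, giving B* = 632·(1 - 0.624) = 238.
From dH/dt = 0: 0.00534·238 - 0.175 = 0.0256C*, so C* = 1.09/0.0256 = 42.7.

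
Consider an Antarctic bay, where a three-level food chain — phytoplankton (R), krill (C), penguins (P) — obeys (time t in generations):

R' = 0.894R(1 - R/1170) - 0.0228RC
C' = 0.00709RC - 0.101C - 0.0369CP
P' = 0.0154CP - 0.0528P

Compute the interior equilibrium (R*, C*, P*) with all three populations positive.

R* ≈ 1070, C* ≈ 3.43, P* ≈ 202

From dP/dt = 0: 0.0154C* = 0.0528, so C* = 3.43.
From dR/dt = 0: 0.894(1 - R*/1170) = 0.0228·3.43, giving R* = 1170·(1 - 0.0874) = 1070.
From dC/dt = 0: 0.00709·1070 - 0.101 = 0.0369P*, so P* = 7.47/0.0369 = 202.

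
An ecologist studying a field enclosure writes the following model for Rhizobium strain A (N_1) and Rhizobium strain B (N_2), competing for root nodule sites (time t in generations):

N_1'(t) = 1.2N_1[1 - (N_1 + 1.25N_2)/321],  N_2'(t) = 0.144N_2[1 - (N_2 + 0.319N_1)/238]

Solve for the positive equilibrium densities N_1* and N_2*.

N_1* ≈ 39.1, N_2* ≈ 226

Setting both brackets to zero gives the nullclines N_1 + 1.25N_2 = 321 and 0.319N_1 + N_2 = 238.
Substituting N_2 = 238 - 0.319N_1 into the first: N_1(1 - 1.25·0.319) = 321 - 1.25·238.
So N_1* = 23.5/0.601 = 39.1, and then N_2* = 238 - 0.319·39.1 = 226.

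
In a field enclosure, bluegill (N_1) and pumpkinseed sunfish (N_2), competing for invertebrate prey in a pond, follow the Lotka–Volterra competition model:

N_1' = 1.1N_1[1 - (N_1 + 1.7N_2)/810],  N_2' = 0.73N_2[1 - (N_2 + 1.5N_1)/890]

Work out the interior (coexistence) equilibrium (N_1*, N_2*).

N_1* ≈ 454, N_2* ≈ 210

Setting both brackets to zero gives the nullclines N_1 + 1.7N_2 = 810 and 1.5N_1 + N_2 = 890.
Substituting N_2 = 890 - 1.5N_1 into the first: N_1(1 - 1.7·1.5) = 810 - 1.7·890.
So N_1* = -703/-1.55 = 454, and then N_2* = 890 - 1.5·454 = 210.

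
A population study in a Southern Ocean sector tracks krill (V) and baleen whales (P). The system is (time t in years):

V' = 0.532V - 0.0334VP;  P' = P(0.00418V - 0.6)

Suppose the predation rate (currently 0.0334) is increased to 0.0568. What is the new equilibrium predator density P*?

P* ≈ 9.37

At the interior fixed point, setting dV/dt = 0 with V > 0 fixes P* = (prey growth rate)/(VP coefficient) — independent of the other coefficients.
With the change, P* = 0.532/0.0568 = 9.37; it falls from 15.9.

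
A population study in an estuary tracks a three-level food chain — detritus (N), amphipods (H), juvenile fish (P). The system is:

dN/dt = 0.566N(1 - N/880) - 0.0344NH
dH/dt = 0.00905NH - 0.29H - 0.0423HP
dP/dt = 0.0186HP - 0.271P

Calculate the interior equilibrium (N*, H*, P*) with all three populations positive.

N* ≈ 101, H* ≈ 14.6, P* ≈ 14.7

From dP/dt = 0: 0.0186H* = 0.271, so H* = 14.6.
From dN/dt = 0: 0.566(1 - N*/880) = 0.0344·14.6, giving N* = 880·(1 - 0.886) = 101.
From dH/dt = 0: 0.00905·101 - 0.29 = 0.0423P*, so P* = 0.622/0.0423 = 14.7.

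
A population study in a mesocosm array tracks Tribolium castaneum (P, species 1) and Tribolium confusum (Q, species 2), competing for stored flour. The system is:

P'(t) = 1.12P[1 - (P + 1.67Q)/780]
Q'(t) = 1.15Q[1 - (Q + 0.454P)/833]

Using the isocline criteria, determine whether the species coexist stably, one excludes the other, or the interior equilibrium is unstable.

Compare the nullcline intercepts: K1/α12 = 780/1.67 = 467 < K2 = 833; K2/α21 = 833/0.454 = 1830 > K1 = 780.
Since the inequalities point opposite ways, species 2 can invade but species 1 cannot.

species 2 excludes species 1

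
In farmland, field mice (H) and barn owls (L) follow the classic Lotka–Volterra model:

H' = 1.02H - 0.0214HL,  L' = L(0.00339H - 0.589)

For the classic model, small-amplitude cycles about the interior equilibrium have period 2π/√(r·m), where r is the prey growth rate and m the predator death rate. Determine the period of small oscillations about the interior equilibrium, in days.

T ≈ 8.11 days

Here r = 1.02 and m = 0.589, so r·m = 0.601.
ω = √0.601 = 0.775 per day, hence T = 2π/ω ≈ 8.11 days.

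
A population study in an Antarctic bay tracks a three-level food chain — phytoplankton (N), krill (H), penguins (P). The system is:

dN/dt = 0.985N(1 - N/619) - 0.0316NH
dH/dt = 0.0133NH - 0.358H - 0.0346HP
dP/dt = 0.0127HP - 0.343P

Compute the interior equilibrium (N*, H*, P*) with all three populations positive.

N* ≈ 82.7, H* ≈ 27, P* ≈ 21.4

From dP/dt = 0: 0.0127H* = 0.343, so H* = 27.
From dN/dt = 0: 0.985(1 - N*/619) = 0.0316·27, giving N* = 619·(1 - 0.866) = 82.7.
From dH/dt = 0: 0.0133·82.7 - 0.358 = 0.0346P*, so P* = 0.742/0.0346 = 21.4.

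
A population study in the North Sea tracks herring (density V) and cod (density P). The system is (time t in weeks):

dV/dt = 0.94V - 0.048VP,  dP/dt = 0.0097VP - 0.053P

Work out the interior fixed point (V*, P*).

Set dP/dt = 0 with P > 0: 0.0097V - 0.053 = 0, so V* = 0.053/0.0097 = 5.46.
Set dV/dt = 0 with V > 0: 0.94 - 0.048P = 0, so P* = 0.94/0.048 = 19.6.

V* ≈ 5.46, P* ≈ 19.6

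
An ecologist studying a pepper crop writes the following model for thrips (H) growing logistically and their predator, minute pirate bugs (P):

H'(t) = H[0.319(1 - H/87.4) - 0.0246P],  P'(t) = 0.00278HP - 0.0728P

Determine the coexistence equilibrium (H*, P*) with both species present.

From dP/dt = 0 with P > 0: 0.00278H* = 0.0728, so H* = 26.2.
Substitute into dH/dt = 0: 0.319(1 - 26.2/87.4) = 0.0246P*.
The bracket is 0.7, giving P* = 0.223/0.0246 = 9.08.

H* ≈ 26.2, P* ≈ 9.08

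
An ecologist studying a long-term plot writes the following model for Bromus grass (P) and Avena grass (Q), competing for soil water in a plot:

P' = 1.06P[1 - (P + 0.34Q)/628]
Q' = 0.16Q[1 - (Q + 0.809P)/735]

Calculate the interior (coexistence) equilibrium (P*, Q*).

Setting both brackets to zero gives the nullclines P + 0.34Q = 628 and 0.809P + Q = 735.
Substituting Q = 735 - 0.809P into the first: P(1 - 0.34·0.809) = 628 - 0.34·735.
So P* = 378/0.725 = 522, and then Q* = 735 - 0.809·522 = 313.

P* ≈ 522, Q* ≈ 313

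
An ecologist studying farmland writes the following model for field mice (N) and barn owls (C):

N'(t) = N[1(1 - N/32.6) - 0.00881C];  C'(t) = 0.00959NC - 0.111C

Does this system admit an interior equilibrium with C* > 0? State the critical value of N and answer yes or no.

Threshold N = 11.6; K > 11.6, so yes, the predator persists.

The predator equation gives dC/dt > 0 only when N > 0.111/0.00959 = 11.6.
Without the predator, N → K = 32.6. Since 32.6 > 11.6, the predator can invade and persist.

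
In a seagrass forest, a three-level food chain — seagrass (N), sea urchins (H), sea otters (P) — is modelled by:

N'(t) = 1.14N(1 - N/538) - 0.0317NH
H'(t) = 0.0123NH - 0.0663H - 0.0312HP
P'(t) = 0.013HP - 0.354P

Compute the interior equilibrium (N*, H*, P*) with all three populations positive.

N* ≈ 131, H* ≈ 27.2, P* ≈ 49.4

From dP/dt = 0: 0.013H* = 0.354, so H* = 27.2.
From dN/dt = 0: 1.14(1 - N*/538) = 0.0317·27.2, giving N* = 538·(1 - 0.757) = 131.
From dH/dt = 0: 0.0123·131 - 0.0663 = 0.0312P*, so P* = 1.54/0.0312 = 49.4.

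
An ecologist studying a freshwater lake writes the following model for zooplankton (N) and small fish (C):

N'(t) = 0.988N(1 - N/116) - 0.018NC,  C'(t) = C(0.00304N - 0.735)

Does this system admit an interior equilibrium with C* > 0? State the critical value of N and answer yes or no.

The predator equation gives dC/dt > 0 only when N > 0.735/0.00304 = 242.
Without the predator, N → K = 116. Since 116 < 242, the predator cannot invade.

Threshold N = 242; K < 242, so no, the predator goes extinct.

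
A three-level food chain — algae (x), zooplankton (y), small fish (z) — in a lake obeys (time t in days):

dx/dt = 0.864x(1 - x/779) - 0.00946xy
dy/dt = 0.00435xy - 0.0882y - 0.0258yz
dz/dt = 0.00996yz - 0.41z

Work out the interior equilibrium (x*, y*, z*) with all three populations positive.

From dz/dt = 0: 0.00996y* = 0.41, so y* = 41.2.
From dx/dt = 0: 0.864(1 - x*/779) = 0.00946·41.2, giving x* = 779·(1 - 0.451) = 428.
From dy/dt = 0: 0.00435·428 - 0.0882 = 0.0258z*, so z* = 1.77/0.0258 = 68.7.

x* ≈ 428, y* ≈ 41.2, z* ≈ 68.7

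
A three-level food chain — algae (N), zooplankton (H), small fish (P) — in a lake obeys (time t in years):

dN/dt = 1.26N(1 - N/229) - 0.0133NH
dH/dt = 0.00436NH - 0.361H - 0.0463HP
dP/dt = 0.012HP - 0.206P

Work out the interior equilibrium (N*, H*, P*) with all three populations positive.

From dP/dt = 0: 0.012H* = 0.206, so H* = 17.2.
From dN/dt = 0: 1.26(1 - N*/229) = 0.0133·17.2, giving N* = 229·(1 - 0.181) = 188.
From dH/dt = 0: 0.00436·188 - 0.361 = 0.0463P*, so P* = 0.457/0.0463 = 9.86.

N* ≈ 188, H* ≈ 17.2, P* ≈ 9.86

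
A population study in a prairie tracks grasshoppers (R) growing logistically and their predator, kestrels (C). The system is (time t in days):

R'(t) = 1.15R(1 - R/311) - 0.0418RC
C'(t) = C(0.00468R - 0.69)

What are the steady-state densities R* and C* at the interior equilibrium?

From dC/dt = 0 with C > 0: 0.00468R* = 0.69, so R* = 147.
Substitute into dR/dt = 0: 1.15(1 - 147/311) = 0.0418C*.
The bracket is 0.526, giving C* = 0.605/0.0418 = 14.5.

R* ≈ 147, C* ≈ 14.5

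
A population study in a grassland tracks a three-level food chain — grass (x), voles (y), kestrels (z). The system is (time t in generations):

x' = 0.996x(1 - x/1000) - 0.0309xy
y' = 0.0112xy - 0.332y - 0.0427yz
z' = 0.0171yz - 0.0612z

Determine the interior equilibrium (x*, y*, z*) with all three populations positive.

From dz/dt = 0: 0.0171y* = 0.0612, so y* = 3.58.
From dx/dt = 0: 0.996(1 - x*/1000) = 0.0309·3.58, giving x* = 1000·(1 - 0.111) = 889.
From dy/dt = 0: 0.0112·889 - 0.332 = 0.0427z*, so z* = 9.62/0.0427 = 225.

x* ≈ 889, y* ≈ 3.58, z* ≈ 225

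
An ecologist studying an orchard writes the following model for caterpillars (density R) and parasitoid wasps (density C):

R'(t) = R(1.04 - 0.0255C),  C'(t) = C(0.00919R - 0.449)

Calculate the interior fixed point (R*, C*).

R* ≈ 48.9, C* ≈ 40.8

Set dC/dt = 0 with C > 0: 0.00919R - 0.449 = 0, so R* = 0.449/0.00919 = 48.9.
Set dR/dt = 0 with R > 0: 1.04 - 0.0255C = 0, so C* = 1.04/0.0255 = 40.8.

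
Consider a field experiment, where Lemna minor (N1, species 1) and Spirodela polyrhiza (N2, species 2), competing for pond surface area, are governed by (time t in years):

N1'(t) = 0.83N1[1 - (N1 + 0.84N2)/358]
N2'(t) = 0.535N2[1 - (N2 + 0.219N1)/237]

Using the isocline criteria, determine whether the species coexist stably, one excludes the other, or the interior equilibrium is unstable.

Compare the nullcline intercepts: K1/α12 = 358/0.84 = 426 > K2 = 237; K2/α21 = 237/0.219 = 1080 > K1 = 358.
Since both inequalities hold, each species can invade when rare, so the interior equilibrium is stable.

stable coexistence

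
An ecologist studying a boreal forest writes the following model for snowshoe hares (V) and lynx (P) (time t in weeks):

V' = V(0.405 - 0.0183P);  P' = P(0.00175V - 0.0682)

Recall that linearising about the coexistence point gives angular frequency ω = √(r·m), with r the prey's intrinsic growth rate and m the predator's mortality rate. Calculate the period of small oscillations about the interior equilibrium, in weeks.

T ≈ 37.8 weeks

Here r = 0.405 and m = 0.0682, so r·m = 0.0276.
ω = √0.0276 = 0.166 per week, hence T = 2π/ω ≈ 37.8 weeks.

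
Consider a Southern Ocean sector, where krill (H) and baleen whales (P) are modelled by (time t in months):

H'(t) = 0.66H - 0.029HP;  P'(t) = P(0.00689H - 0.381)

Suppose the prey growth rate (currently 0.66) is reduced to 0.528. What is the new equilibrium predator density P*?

At the interior fixed point, setting dH/dt = 0 with H > 0 fixes P* = (prey growth rate)/(HP coefficient) — independent of the other coefficients.
With the change, P* = 0.528/0.029 = 18.2; it falls from 22.8.

P* ≈ 18.2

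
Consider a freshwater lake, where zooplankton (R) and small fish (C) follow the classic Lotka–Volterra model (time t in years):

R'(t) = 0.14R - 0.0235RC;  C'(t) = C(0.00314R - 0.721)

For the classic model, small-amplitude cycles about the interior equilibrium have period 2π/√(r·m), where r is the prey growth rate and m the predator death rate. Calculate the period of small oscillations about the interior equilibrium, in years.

Here r = 0.14 and m = 0.721, so r·m = 0.101.
ω = √0.101 = 0.318 per year, hence T = 2π/ω ≈ 19.8 years.

T ≈ 19.8 years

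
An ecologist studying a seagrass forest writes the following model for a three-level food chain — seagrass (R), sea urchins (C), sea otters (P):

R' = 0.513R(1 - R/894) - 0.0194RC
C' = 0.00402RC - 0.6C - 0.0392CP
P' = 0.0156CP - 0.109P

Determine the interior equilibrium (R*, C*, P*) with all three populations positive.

R* ≈ 658, C* ≈ 6.99, P* ≈ 52.1

From dP/dt = 0: 0.0156C* = 0.109, so C* = 6.99.
From dR/dt = 0: 0.513(1 - R*/894) = 0.0194·6.99, giving R* = 894·(1 - 0.264) = 658.
From dC/dt = 0: 0.00402·658 - 0.6 = 0.0392P*, so P* = 2.04/0.0392 = 52.1.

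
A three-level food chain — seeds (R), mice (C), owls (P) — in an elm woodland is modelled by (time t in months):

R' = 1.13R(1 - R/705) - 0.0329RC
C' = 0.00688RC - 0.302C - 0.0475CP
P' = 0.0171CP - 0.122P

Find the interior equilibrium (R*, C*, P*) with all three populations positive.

R* ≈ 559, C* ≈ 7.13, P* ≈ 74.5

From dP/dt = 0: 0.0171C* = 0.122, so C* = 7.13.
From dR/dt = 0: 1.13(1 - R*/705) = 0.0329·7.13, giving R* = 705·(1 - 0.208) = 559.
From dC/dt = 0: 0.00688·559 - 0.302 = 0.0475P*, so P* = 3.54/0.0475 = 74.5.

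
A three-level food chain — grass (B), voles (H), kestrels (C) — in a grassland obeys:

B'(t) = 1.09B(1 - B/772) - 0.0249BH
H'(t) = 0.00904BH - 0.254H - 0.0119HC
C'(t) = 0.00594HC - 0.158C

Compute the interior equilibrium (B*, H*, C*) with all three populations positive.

From dC/dt = 0: 0.00594H* = 0.158, so H* = 26.6.
From dB/dt = 0: 1.09(1 - B*/772) = 0.0249·26.6, giving B* = 772·(1 - 0.608) = 303.
From dH/dt = 0: 0.00904·303 - 0.254 = 0.0119C*, so C* = 2.48/0.0119 = 209.

B* ≈ 303, H* ≈ 26.6, C* ≈ 209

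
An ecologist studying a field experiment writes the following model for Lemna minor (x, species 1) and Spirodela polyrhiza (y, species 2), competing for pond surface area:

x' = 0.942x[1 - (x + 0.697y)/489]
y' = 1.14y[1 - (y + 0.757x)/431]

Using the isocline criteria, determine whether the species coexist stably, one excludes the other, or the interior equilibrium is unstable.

stable coexistence

Compare the nullcline intercepts: K1/α12 = 489/0.697 = 702 > K2 = 431; K2/α21 = 431/0.757 = 569 > K1 = 489.
Since both inequalities hold, each species can invade when rare, so the interior equilibrium is stable.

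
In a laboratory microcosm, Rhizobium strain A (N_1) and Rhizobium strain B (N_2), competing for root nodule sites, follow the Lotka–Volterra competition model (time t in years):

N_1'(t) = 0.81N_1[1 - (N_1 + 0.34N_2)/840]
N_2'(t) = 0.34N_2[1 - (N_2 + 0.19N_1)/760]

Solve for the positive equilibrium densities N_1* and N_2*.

Setting both brackets to zero gives the nullclines N_1 + 0.34N_2 = 840 and 0.19N_1 + N_2 = 760.
Substituting N_2 = 760 - 0.19N_1 into the first: N_1(1 - 0.34·0.19) = 840 - 0.34·760.
So N_1* = 582/0.935 = 622, and then N_2* = 760 - 0.19·622 = 642.

N_1* ≈ 622, N_2* ≈ 642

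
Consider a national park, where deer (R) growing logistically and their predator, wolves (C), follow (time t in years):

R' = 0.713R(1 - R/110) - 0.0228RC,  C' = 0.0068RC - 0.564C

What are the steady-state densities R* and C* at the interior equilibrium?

From dC/dt = 0 with C > 0: 0.0068R* = 0.564, so R* = 82.9.
Substitute into dR/dt = 0: 0.713(1 - 82.9/110) = 0.0228C*.
The bracket is 0.246, giving C* = 0.175/0.0228 = 7.69.

R* ≈ 82.9, C* ≈ 7.69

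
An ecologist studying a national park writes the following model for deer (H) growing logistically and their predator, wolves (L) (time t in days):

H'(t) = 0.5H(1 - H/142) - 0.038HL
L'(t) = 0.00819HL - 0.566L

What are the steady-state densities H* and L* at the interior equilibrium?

H* ≈ 69.1, L* ≈ 6.75

From dL/dt = 0 with L > 0: 0.00819H* = 0.566, so H* = 69.1.
Substitute into dH/dt = 0: 0.5(1 - 69.1/142) = 0.038L*.
The bracket is 0.513, giving L* = 0.257/0.038 = 6.75.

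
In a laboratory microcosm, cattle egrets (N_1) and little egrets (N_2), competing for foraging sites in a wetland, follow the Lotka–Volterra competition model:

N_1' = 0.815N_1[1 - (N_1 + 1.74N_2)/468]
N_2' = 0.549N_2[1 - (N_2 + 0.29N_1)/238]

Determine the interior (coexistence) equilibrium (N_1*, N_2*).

N_1* ≈ 109, N_2* ≈ 206

Setting both brackets to zero gives the nullclines N_1 + 1.74N_2 = 468 and 0.29N_1 + N_2 = 238.
Substituting N_2 = 238 - 0.29N_1 into the first: N_1(1 - 1.74·0.29) = 468 - 1.74·238.
So N_1* = 53.9/0.495 = 109, and then N_2* = 238 - 0.29·109 = 206.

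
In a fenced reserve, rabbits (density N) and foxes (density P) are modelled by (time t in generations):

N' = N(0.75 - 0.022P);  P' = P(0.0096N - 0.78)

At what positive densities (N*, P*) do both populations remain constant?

N* ≈ 81.3, P* ≈ 34.1

Set dP/dt = 0 with P > 0: 0.0096N - 0.78 = 0, so N* = 0.78/0.0096 = 81.3.
Set dN/dt = 0 with N > 0: 0.75 - 0.022P = 0, so P* = 0.75/0.022 = 34.1.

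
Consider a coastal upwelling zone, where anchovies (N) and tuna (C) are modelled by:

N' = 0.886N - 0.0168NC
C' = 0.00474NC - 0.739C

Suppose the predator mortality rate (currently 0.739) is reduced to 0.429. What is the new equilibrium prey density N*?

At the interior fixed point, setting dC/dt = 0 with C > 0 fixes N* = (predator death rate)/(NC coefficient) — independent of the other coefficients.
With the change, N* = 0.429/0.00474 = 90.5; it falls from 156.

N* ≈ 90.5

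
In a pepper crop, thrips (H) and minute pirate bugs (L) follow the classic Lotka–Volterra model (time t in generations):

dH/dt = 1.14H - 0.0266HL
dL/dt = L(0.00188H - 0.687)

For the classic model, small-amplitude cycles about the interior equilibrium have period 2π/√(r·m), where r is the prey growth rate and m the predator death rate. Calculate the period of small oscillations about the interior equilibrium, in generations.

T ≈ 7.1 generations

Here r = 1.14 and m = 0.687, so r·m = 0.783.
ω = √0.783 = 0.885 per generation, hence T = 2π/ω ≈ 7.1 generations.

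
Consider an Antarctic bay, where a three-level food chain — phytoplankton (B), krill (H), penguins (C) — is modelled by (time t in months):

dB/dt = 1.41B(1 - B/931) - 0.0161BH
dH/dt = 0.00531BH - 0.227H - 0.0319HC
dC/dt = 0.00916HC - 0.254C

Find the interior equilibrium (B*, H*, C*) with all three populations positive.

B* ≈ 636, H* ≈ 27.7, C* ≈ 98.8

From dC/dt = 0: 0.00916H* = 0.254, so H* = 27.7.
From dB/dt = 0: 1.41(1 - B*/931) = 0.0161·27.7, giving B* = 931·(1 - 0.317) = 636.
From dH/dt = 0: 0.00531·636 - 0.227 = 0.0319C*, so C* = 3.15/0.0319 = 98.8.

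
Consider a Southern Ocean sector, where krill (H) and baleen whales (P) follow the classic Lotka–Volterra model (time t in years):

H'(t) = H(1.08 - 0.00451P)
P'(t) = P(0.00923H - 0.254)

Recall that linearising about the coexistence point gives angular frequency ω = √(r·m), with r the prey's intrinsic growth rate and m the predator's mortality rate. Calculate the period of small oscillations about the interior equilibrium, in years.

T ≈ 12 years

Here r = 1.08 and m = 0.254, so r·m = 0.274.
ω = √0.274 = 0.524 per year, hence T = 2π/ω ≈ 12 years.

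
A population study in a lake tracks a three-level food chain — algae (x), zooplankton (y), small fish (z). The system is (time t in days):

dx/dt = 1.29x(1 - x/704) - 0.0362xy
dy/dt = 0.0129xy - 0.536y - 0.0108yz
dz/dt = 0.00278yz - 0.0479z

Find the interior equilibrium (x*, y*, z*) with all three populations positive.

From dz/dt = 0: 0.00278y* = 0.0479, so y* = 17.2.
From dx/dt = 0: 1.29(1 - x*/704) = 0.0362·17.2, giving x* = 704·(1 - 0.484) = 364.
From dy/dt = 0: 0.0129·364 - 0.536 = 0.0108z*, so z* = 4.15/0.0108 = 385.

x* ≈ 364, y* ≈ 17.2, z* ≈ 385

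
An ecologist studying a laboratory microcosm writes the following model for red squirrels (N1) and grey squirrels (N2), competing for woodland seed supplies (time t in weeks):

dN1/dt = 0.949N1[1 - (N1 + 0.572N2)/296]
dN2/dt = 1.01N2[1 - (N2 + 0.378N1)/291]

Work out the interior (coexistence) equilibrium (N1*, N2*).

N1* ≈ 165, N2* ≈ 229

Setting both brackets to zero gives the nullclines N1 + 0.572N2 = 296 and 0.378N1 + N2 = 291.
Substituting N2 = 291 - 0.378N1 into the first: N1(1 - 0.572·0.378) = 296 - 0.572·291.
So N1* = 130/0.784 = 165, and then N2* = 291 - 0.378·165 = 229.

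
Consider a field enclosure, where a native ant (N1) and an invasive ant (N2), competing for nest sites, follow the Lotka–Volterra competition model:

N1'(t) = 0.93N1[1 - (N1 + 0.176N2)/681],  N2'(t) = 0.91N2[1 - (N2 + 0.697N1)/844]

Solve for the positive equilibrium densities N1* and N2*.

Setting both brackets to zero gives the nullclines N1 + 0.176N2 = 681 and 0.697N1 + N2 = 844.
Substituting N2 = 844 - 0.697N1 into the first: N1(1 - 0.176·0.697) = 681 - 0.176·844.
So N1* = 532/0.877 = 607, and then N2* = 844 - 0.697·607 = 421.

N1* ≈ 607, N2* ≈ 421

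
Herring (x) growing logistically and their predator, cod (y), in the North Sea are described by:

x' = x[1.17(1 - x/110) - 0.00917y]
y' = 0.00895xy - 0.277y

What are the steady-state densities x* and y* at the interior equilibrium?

x* ≈ 30.9, y* ≈ 91.7

From dy/dt = 0 with y > 0: 0.00895x* = 0.277, so x* = 30.9.
Substitute into dx/dt = 0: 1.17(1 - 30.9/110) = 0.00917y*.
The bracket is 0.719, giving y* = 0.841/0.00917 = 91.7.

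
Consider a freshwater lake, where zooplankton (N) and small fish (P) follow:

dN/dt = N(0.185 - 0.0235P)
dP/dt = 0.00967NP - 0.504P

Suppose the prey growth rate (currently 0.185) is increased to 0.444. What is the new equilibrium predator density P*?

P* ≈ 18.9

At the interior fixed point, setting dN/dt = 0 with N > 0 fixes P* = (prey growth rate)/(NP coefficient) — independent of the other coefficients.
With the change, P* = 0.444/0.0235 = 18.9; it rises from 7.87.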